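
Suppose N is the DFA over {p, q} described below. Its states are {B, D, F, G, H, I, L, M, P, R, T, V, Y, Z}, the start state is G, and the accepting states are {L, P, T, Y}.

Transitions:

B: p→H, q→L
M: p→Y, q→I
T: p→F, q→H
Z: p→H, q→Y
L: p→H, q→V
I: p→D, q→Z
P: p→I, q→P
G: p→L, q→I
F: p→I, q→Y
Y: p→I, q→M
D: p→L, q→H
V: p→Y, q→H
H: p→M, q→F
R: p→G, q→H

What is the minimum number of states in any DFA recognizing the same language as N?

First remove the unreachable states {B,P,R,T}; 10 states remain.
Start with accepting vs non-accepting: {L,Y} | {D,F,G,H,I,M,V,Z}.
Refine {D,F,G,H,I,M,V,Z} on symbol p: members go to different blocks, giving {D,G,M,V} and {F,H,I,Z}.
On input p, block {F,H,I,Z} splits into {H,I} and {F,Z}.
The partition is now stable with 4 blocks: {L,Y} | {D,G,M,V} | {H,I} | {F,Z}.

4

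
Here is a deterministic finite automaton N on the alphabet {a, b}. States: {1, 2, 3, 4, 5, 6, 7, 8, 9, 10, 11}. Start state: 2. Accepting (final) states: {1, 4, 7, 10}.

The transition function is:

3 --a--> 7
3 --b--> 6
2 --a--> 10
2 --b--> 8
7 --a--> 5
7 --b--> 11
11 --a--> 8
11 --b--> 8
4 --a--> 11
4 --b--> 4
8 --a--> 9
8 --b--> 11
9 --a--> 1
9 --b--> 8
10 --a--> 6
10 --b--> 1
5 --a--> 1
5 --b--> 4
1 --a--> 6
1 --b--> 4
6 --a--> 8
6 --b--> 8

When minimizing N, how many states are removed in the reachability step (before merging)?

3

No path from 2 leads to 3, 5, 7; the other 8 states are all reachable.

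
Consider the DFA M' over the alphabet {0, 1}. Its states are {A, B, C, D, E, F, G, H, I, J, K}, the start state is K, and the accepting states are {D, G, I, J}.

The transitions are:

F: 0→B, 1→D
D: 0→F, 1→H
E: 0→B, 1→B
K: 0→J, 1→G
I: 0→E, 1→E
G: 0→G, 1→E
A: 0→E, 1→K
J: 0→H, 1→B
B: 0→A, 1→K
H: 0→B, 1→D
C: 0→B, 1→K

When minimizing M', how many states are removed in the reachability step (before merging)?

Starting at K and following transitions, the reachable set is {A, B, D, E, F, G, H, J, K}. That leaves C, I unreachable — 2 in total.

2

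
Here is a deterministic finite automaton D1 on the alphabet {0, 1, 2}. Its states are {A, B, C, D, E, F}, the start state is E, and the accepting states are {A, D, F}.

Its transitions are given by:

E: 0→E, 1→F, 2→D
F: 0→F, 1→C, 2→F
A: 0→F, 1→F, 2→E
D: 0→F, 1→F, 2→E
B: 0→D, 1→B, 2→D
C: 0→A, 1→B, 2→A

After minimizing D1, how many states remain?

All states are reachable from the start state.
Initial partition by acceptance: {A,D,F} | {B,C,E}.
On input 1, block {A,D,F} splits into {A,D} and {F}.
Split {B,C,E} by δ(·,0) → {B,C} and {E}.
No further refinement is possible. Final partition (4 blocks): {A,D} | {B,C} | {F} | {E}.

4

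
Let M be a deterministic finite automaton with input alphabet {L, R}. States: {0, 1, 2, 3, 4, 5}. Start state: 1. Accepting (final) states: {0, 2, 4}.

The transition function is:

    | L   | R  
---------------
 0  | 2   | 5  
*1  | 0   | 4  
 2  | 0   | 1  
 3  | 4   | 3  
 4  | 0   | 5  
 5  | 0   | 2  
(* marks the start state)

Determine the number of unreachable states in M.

1

No path from 1 leads to 3; the other 5 states are all reachable.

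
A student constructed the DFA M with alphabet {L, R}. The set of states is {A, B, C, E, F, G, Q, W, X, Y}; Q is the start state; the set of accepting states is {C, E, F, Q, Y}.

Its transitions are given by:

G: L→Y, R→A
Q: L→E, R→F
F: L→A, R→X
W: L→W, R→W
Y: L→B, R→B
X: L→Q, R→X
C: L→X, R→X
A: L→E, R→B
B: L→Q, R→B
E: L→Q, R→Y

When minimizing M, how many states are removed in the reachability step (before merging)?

3

Starting at Q and following transitions, the reachable set is {A, B, E, F, Q, X, Y}. That leaves C, G, W unreachable — 3 in total.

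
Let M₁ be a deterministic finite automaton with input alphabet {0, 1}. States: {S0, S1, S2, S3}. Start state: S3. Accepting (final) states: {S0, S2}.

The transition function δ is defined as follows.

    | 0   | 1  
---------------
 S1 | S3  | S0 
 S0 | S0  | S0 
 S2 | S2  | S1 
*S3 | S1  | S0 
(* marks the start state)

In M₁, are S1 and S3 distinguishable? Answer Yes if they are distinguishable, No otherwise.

Reachable states from the start: {S0,S1,S3}. Unreachable: {S2} — drop them.
Start with accepting vs non-accepting: {S0} | {S1,S3}.
The partition is now stable with 2 blocks: {S0} | {S1,S3}.
S1 and S3 lie in the same block of the stable partition, so they are equivalent — no string distinguishes them.

No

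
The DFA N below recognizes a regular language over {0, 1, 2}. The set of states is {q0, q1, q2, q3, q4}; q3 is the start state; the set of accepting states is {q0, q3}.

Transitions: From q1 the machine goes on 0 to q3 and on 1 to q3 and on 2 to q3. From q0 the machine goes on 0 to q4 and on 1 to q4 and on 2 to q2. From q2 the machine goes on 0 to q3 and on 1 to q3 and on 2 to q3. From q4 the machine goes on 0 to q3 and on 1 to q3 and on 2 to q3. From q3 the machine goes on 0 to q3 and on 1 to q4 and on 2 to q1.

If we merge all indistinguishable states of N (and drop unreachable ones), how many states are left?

2

First remove the unreachable states {q0,q2}; 3 states remain.
Start with accepting vs non-accepting: {q3} | {q1,q4}.
Stable partition: {q3} | {q1,q4} — 2 equivalence classes.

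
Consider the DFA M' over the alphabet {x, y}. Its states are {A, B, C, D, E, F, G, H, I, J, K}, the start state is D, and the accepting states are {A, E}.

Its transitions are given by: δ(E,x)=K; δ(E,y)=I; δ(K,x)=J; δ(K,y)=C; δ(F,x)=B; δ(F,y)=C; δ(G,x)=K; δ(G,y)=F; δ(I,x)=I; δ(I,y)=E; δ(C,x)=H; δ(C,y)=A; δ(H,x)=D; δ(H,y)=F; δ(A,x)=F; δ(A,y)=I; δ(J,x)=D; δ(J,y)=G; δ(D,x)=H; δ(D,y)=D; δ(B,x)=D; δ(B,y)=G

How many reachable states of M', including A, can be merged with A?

Every state is reachable, so we keep all 11.
Initial partition by acceptance: {A,E} | {B,C,D,F,G,H,I,J,K}.
Split {B,C,D,F,G,H,I,J,K} by δ(·,y) → {B,D,F,G,H,J,K} and {C,I}.
On input y, block {B,D,F,G,H,J,K} splits into {B,D,G,H,J} and {F,K}.
Split {B,D,G,H,J} by δ(·,x) → {B,D,H,J} and {G}.
Refine {B,D,H,J} on symbol y: members go to different blocks, giving {B,J} and {D} and {H}.
Split {C,I} by δ(·,x) → {C} and {I}.
Stable partition: {A,E} | {B,J} | {C} | {F,K} | {G} | {D} | {H} | {I} — 8 equivalence classes.
State A belongs to the block {A,E}, which has 2 states.

2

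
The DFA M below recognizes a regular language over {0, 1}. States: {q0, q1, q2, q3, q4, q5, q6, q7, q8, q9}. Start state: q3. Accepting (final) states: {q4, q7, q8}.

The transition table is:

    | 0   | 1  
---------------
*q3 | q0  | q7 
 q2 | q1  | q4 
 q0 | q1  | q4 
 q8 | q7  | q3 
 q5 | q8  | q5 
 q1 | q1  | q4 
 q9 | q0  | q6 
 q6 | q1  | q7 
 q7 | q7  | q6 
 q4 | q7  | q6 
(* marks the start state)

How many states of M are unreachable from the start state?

BFS from q3 reaches {q0, q1, q3, q4, q6, q7}; the 4 state(s) q2, q5, q8, q9 are never visited.

4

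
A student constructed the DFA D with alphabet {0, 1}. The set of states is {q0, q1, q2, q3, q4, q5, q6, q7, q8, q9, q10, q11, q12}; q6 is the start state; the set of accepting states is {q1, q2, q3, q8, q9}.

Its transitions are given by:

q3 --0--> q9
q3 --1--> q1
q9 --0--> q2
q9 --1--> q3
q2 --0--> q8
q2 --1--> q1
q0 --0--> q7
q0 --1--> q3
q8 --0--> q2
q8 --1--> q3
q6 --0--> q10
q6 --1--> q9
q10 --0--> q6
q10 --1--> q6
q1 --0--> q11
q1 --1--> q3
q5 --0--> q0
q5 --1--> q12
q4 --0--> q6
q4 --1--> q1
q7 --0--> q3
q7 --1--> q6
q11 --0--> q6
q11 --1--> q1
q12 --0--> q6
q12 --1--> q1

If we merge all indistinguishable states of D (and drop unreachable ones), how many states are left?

First remove the unreachable states {q0,q4,q5,q7,q12}; 8 states remain.
Start with accepting vs non-accepting: {q1,q2,q3,q8,q9} | {q6,q10,q11}.
Split {q1,q2,q3,q8,q9} by δ(·,0) → {q2,q3,q8,q9} and {q1}.
Split {q2,q3,q8,q9} by δ(·,1) → {q2,q3} and {q8,q9}.
Refine {q6,q10,q11} on symbol 1: members go to different blocks, giving {q6} and {q10} and {q11}.
The partition is now stable with 6 blocks: {q2,q3} | {q6} | {q1} | {q8,q9} | {q10} | {q11}.

6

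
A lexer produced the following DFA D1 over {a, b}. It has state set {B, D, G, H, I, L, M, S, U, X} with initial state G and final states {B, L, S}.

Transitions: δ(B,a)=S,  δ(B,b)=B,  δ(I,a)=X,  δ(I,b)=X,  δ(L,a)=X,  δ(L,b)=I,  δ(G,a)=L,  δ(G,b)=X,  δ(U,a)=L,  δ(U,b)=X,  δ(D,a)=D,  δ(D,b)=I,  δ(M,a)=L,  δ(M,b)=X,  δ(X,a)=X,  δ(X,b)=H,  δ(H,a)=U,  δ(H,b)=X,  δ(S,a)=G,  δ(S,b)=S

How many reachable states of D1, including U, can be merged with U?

2

First remove the unreachable states {B,D,M,S}; 6 states remain.
Start with accepting vs non-accepting: {L} | {G,H,I,U,X}.
On input a, block {G,H,I,U,X} splits into {H,I,X} and {G,U}.
On input a, block {H,I,X} splits into {I,X} and {H}.
Split {I,X} by δ(·,b) → {I} and {X}.
No further refinement is possible. Final partition (5 blocks): {L} | {I} | {G,U} | {H} | {X}.
State U belongs to the block {G,U}, which has 2 states.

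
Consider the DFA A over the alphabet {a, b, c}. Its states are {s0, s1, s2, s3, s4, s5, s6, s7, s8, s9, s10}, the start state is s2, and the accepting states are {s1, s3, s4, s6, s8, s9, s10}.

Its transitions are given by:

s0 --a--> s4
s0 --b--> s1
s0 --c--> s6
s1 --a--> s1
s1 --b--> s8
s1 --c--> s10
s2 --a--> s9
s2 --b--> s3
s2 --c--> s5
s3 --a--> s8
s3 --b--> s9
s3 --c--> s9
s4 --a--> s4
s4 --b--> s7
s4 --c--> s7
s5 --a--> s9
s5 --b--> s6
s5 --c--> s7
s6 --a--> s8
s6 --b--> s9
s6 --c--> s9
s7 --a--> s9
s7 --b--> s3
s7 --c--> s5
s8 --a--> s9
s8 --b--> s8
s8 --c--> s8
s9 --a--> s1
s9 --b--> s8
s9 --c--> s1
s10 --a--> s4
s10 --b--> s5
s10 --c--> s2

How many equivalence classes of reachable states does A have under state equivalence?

States {s0} cannot be reached from the start state, so discard them.
Start with accepting vs non-accepting: {s1,s3,s4,s6,s8,s9,s10} | {s2,s5,s7}.
On input b, block {s1,s3,s4,s6,s8,s9,s10} splits into {s1,s3,s6,s8,s9} and {s4,s10}.
Split {s1,s3,s6,s8,s9} by δ(·,c) → {s3,s6,s8,s9} and {s1}.
Refine {s3,s6,s8,s9} on symbol a: members go to different blocks, giving {s3,s6,s8} and {s9}.
Split {s3,s6,s8} by δ(·,a) → {s3,s6} and {s8}.
Stable partition: {s3,s6} | {s2,s5,s7} | {s4,s10} | {s1} | {s9} | {s8} — 6 equivalence classes.

6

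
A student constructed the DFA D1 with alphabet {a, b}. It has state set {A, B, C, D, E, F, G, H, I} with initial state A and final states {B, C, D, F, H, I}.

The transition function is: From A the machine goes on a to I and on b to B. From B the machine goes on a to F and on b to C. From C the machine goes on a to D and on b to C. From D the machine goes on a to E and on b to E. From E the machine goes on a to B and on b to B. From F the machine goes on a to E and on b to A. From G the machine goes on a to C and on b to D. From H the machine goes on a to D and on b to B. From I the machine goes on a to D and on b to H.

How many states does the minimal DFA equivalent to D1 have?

First remove the unreachable states {G}; 8 states remain.
Start with accepting vs non-accepting: {B,C,D,F,H,I} | {A,E}.
Refine {B,C,D,F,H,I} on symbol a: members go to different blocks, giving {B,C,H,I} and {D,F}.
Stable partition: {B,C,H,I} | {A,E} | {D,F} — 3 equivalence classes.

3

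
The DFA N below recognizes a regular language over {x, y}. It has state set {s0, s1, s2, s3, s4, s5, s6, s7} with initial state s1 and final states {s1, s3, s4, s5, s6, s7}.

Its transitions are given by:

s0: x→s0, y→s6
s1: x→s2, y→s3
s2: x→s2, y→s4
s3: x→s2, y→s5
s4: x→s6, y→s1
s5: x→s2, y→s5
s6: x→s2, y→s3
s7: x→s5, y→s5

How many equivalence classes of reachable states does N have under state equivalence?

First remove the unreachable states {s0,s7}; 6 states remain.
Initial partition by acceptance: {s1,s3,s4,s5,s6} | {s2}.
Split {s1,s3,s4,s5,s6} by δ(·,x) → {s1,s3,s5,s6} and {s4}.
Stable partition: {s1,s3,s5,s6} | {s2} | {s4} — 3 equivalence classes.

3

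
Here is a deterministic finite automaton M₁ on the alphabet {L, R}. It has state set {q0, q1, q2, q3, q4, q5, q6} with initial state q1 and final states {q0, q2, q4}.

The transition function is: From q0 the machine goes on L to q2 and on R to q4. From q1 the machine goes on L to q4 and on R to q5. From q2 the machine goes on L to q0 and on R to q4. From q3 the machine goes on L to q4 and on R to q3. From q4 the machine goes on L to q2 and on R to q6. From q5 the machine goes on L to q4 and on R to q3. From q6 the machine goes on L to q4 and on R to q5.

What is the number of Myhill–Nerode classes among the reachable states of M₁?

Start with accepting vs non-accepting: {q0,q2,q4} | {q1,q3,q5,q6}.
Split {q0,q2,q4} by δ(·,R) → {q0,q2} and {q4}.
The partition is now stable with 3 blocks: {q0,q2} | {q1,q3,q5,q6} | {q4}.

3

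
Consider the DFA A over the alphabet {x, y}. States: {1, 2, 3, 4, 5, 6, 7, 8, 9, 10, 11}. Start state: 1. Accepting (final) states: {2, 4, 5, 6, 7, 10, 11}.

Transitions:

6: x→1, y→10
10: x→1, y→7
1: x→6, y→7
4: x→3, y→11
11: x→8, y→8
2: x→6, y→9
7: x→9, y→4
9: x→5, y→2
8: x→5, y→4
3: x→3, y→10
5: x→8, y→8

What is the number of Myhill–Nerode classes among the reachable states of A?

10

Every state is reachable, so we keep all 11.
Start with accepting vs non-accepting: {2,4,5,6,7,10,11} | {1,3,8,9}.
Refine {2,4,5,6,7,10,11} on symbol x: members go to different blocks, giving {4,5,6,7,10,11} and {2}.
Split {4,5,6,7,10,11} by δ(·,y) → {4,6,7,10} and {5,11}.
Split {4,6,7,10} by δ(·,y) → {6,7,10} and {4}.
On input y, block {6,7,10} splits into {6,10} and {7}.
Refine {6,10} on symbol y: members go to different blocks, giving {6} and {10}.
On input x, block {1,3,8,9} splits into {8,9} and {1} and {3}.
Split {8,9} by δ(·,y) → {8} and {9}.
Stable partition: {6} | {8} | {2} | {5,11} | {4} | {7} | {10} | {1} | {3} | {9} — 10 equivalence classes.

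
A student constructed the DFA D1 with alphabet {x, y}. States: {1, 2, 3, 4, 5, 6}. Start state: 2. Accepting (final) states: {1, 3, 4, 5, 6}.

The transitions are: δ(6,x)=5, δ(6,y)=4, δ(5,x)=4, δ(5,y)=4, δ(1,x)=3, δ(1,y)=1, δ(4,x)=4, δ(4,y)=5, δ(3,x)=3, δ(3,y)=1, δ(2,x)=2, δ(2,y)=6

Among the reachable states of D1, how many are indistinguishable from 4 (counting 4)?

First remove the unreachable states {1,3}; 4 states remain.
P0 = {4,5,6} | {2}.
Stable partition: {4,5,6} | {2} — 2 equivalence classes.
The equivalence class containing 4 is {4,5,6}, of size 3.

3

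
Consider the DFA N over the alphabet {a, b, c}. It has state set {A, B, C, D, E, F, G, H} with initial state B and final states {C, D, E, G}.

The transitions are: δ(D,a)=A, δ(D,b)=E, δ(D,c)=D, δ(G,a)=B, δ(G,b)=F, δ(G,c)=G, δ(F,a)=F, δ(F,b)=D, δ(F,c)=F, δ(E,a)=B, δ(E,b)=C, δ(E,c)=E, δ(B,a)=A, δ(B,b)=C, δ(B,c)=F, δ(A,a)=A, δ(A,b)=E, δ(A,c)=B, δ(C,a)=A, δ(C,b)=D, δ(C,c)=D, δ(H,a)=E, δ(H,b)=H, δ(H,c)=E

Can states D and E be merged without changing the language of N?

Yes

Reachable states from the start: {A,B,C,D,E,F}. Unreachable: {G,H} — drop them.
Initial partition by acceptance: {C,D,E} | {A,B,F}.
No further refinement is possible. Final partition (2 blocks): {C,D,E} | {A,B,F}.
D and E lie in the same block of the stable partition, so they are equivalent — no string distinguishes them.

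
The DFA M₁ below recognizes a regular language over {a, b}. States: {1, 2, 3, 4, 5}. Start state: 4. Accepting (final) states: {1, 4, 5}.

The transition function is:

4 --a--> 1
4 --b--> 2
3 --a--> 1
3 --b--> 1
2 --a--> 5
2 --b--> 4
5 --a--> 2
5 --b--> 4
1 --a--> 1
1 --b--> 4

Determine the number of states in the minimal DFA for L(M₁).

First remove the unreachable states {3}; 4 states remain.
Initial partition by acceptance: {1,4,5} | {2}.
Refine {1,4,5} on symbol a: members go to different blocks, giving {1,4} and {5}.
Split {1,4} by δ(·,b) → {1} and {4}.
The partition is now stable with 4 blocks: {1} | {2} | {5} | {4}.

4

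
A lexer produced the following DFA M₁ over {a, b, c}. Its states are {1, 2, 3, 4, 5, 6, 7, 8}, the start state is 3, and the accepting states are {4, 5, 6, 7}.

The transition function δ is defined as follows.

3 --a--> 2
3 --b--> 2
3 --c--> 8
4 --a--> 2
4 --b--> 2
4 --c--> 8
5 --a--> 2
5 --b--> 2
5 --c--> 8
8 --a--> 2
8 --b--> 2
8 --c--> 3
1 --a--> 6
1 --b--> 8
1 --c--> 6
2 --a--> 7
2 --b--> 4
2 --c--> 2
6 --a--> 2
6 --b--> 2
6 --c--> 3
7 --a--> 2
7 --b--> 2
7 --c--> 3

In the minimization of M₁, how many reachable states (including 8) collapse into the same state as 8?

2

States {1,5,6} cannot be reached from the start state, so discard them.
P0 = {4,7} | {2,3,8}.
Split {2,3,8} by δ(·,a) → {3,8} and {2}.
No further refinement is possible. Final partition (3 blocks): {4,7} | {3,8} | {2}.
The equivalence class containing 8 is {3,8}, of size 2.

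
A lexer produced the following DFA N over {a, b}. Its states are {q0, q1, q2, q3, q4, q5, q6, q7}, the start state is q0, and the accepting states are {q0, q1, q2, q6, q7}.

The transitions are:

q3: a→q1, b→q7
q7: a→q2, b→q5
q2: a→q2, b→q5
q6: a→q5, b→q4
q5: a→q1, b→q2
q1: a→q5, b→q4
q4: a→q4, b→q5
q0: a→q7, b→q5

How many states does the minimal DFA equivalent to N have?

States {q3,q6} cannot be reached from the start state, so discard them.
P0 = {q0,q1,q2,q7} | {q4,q5}.
Split {q0,q1,q2,q7} by δ(·,a) → {q0,q2,q7} and {q1}.
Refine {q4,q5} on symbol a: members go to different blocks, giving {q4} and {q5}.
The partition is now stable with 4 blocks: {q0,q2,q7} | {q4} | {q1} | {q5}.

4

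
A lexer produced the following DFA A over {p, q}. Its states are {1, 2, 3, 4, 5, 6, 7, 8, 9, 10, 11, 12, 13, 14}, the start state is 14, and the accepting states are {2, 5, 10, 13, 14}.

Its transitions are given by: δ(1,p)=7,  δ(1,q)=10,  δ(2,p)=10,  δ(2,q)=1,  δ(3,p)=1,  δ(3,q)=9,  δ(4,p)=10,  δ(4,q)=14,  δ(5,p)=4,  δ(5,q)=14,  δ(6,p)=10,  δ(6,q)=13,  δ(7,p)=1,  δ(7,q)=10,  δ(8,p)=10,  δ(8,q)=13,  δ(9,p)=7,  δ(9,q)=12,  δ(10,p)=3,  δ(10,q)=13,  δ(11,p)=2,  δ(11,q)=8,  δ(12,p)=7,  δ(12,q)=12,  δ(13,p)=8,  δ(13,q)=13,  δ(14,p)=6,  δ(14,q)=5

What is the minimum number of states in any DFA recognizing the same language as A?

Reachable states from the start: {1,3,4,5,6,7,8,9,10,12,13,14}. Unreachable: {2,11} — drop them.
Start with accepting vs non-accepting: {5,10,13,14} | {1,3,4,6,7,8,9,12}.
On input p, block {1,3,4,6,7,8,9,12} splits into {1,3,7,9,12} and {4,6,8}.
Refine {5,10,13,14} on symbol p: members go to different blocks, giving {5,13,14} and {10}.
Refine {1,3,7,9,12} on symbol q: members go to different blocks, giving {3,9,12} and {1,7}.
The partition is now stable with 5 blocks: {5,13,14} | {3,9,12} | {4,6,8} | {10} | {1,7}.

5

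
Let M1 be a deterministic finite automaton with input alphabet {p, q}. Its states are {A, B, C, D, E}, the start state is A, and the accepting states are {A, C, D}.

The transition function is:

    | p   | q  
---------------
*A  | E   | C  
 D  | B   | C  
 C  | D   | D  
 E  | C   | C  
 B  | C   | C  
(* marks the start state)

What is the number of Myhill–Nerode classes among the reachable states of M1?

3

P0 = {A,C,D} | {B,E}.
On input p, block {A,C,D} splits into {A,D} and {C}.
Stable partition: {A,D} | {B,E} | {C} — 3 equivalence classes.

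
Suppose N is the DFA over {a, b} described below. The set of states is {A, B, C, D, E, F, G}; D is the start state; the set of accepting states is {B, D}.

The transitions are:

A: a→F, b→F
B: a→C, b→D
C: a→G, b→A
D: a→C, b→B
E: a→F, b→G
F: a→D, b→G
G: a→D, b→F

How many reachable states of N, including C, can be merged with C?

First remove the unreachable states {E}; 6 states remain.
P0 = {B,D} | {A,C,F,G}.
Split {A,C,F,G} by δ(·,a) → {A,C} and {F,G}.
Split {A,C} by δ(·,b) → {A} and {C}.
Stable partition: {B,D} | {A} | {F,G} | {C} — 4 equivalence classes.
The equivalence class containing C is {C}, of size 1.

1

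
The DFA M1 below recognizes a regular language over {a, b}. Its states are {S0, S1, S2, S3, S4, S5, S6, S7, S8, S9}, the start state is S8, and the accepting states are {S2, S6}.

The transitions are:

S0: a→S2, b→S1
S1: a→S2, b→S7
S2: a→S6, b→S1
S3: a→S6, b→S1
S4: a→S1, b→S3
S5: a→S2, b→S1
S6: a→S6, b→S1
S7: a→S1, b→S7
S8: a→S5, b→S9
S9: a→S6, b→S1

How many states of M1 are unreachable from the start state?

3

BFS from S8 reaches {S1, S2, S5, S6, S7, S8, S9}; the 3 state(s) S0, S3, S4 are never visited.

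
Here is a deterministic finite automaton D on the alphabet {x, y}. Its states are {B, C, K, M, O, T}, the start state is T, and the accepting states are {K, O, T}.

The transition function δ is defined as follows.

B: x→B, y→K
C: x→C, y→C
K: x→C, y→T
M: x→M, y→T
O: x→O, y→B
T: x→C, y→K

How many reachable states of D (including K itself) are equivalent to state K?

2

States {B,M,O} cannot be reached from the start state, so discard them.
Start with accepting vs non-accepting: {K,T} | {C}.
No further refinement is possible. Final partition (2 blocks): {K,T} | {C}.
The equivalence class containing K is {K,T}, of size 2.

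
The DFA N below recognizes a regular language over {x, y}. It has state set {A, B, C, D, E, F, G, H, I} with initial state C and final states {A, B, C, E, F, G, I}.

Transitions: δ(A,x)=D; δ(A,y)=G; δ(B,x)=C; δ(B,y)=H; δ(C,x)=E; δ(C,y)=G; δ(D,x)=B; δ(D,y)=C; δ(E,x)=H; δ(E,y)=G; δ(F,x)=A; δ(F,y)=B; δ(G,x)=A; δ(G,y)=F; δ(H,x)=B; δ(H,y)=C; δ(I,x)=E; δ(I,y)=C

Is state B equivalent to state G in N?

No

Reachable states from the start: {A,B,C,D,E,F,G,H}. Unreachable: {I} — drop them.
Start with accepting vs non-accepting: {A,B,C,E,F,G} | {D,H}.
Split {A,B,C,E,F,G} by δ(·,x) → {B,C,F,G} and {A,E}.
Refine {B,C,F,G} on symbol x: members go to different blocks, giving {C,F,G} and {B}.
Refine {C,F,G} on symbol y: members go to different blocks, giving {C,G} and {F}.
Split {C,G} by δ(·,y) → {C} and {G}.
Stable partition: {C} | {D,H} | {A,E} | {B} | {F} | {G} — 6 equivalence classes.
B and G end up in different blocks, so they are distinguishable. For instance, the string 'y' is accepted from only G.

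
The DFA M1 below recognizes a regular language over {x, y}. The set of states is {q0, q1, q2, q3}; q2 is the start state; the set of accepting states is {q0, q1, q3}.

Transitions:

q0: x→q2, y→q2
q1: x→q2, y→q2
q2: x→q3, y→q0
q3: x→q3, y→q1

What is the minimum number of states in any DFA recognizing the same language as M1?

P0 = {q0,q1,q3} | {q2}.
Split {q0,q1,q3} by δ(·,x) → {q0,q1} and {q3}.
No further refinement is possible. Final partition (3 blocks): {q0,q1} | {q2} | {q3}.

3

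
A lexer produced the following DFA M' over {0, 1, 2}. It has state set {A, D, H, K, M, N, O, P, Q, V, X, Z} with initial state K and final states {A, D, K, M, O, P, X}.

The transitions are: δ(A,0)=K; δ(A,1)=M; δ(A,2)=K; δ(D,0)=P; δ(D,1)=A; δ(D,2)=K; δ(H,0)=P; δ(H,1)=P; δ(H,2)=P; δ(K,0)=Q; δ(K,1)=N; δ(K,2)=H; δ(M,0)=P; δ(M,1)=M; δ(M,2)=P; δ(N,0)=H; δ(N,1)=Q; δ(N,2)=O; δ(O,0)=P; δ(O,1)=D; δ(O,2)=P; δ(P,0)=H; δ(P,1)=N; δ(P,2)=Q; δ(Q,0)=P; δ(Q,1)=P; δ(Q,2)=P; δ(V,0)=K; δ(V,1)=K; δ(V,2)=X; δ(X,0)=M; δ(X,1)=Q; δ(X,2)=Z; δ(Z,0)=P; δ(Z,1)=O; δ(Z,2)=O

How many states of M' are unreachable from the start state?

3

BFS from K reaches {A, D, H, K, M, N, O, P, Q}; the 3 state(s) V, X, Z are never visited.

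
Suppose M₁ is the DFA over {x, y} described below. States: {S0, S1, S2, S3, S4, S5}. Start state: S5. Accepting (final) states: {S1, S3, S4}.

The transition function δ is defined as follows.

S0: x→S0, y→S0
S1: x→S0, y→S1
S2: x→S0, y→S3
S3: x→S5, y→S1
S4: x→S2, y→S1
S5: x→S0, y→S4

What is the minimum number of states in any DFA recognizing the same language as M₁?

4

Every state is reachable, so we keep all 6.
P0 = {S1,S3,S4} | {S0,S2,S5}.
On input y, block {S0,S2,S5} splits into {S2,S5} and {S0}.
On input x, block {S1,S3,S4} splits into {S3,S4} and {S1}.
No further refinement is possible. Final partition (4 blocks): {S3,S4} | {S2,S5} | {S0} | {S1}.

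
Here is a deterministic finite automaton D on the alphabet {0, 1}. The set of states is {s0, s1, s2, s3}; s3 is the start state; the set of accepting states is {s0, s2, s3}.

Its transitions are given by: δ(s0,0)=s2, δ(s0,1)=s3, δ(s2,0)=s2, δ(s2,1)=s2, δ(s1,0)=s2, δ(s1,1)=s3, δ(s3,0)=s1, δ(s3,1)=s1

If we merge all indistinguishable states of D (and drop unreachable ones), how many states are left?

3

Reachable states from the start: {s1,s2,s3}. Unreachable: {s0} — drop them.
Initial partition by acceptance: {s2,s3} | {s1}.
Refine {s2,s3} on symbol 0: members go to different blocks, giving {s2} and {s3}.
No further refinement is possible. Final partition (3 blocks): {s2} | {s1} | {s3}.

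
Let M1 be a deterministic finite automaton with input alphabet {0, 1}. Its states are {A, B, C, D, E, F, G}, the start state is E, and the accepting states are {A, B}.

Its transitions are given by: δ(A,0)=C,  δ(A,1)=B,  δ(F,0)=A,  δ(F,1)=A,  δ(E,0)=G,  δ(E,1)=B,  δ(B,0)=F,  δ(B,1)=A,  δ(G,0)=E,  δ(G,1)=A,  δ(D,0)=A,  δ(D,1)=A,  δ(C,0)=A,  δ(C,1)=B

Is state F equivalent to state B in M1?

No

States {D} cannot be reached from the start state, so discard them.
P0 = {A,B} | {C,E,F,G}.
Refine {C,E,F,G} on symbol 0: members go to different blocks, giving {C,F} and {E,G}.
The partition is now stable with 3 blocks: {A,B} | {C,F} | {E,G}.
F and B end up in different blocks, so they are distinguishable. For instance, the string 'ε' is accepted from only B.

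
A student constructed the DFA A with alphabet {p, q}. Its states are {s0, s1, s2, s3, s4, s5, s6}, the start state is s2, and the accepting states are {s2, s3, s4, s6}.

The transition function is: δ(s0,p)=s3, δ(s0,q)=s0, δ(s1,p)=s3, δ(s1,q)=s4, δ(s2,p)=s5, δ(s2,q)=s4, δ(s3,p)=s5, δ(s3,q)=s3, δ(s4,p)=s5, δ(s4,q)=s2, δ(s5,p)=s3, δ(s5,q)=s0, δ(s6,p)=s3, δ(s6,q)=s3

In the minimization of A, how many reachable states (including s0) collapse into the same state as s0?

2

Reachable states from the start: {s0,s2,s3,s4,s5}. Unreachable: {s1,s6} — drop them.
P0 = {s2,s3,s4} | {s0,s5}.
No further refinement is possible. Final partition (2 blocks): {s2,s3,s4} | {s0,s5}.
State s0 belongs to the block {s0,s5}, which has 2 states.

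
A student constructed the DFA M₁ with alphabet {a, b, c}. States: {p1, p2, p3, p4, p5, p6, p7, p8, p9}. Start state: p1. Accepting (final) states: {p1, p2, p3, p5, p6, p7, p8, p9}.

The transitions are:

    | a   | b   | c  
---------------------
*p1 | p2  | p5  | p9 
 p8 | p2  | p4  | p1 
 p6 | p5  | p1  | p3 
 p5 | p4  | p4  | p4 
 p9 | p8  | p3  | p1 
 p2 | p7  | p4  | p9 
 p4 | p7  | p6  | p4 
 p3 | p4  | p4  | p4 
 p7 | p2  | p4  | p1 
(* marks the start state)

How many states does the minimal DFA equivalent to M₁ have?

5

Initial partition by acceptance: {p1,p2,p3,p5,p6,p7,p8,p9} | {p4}.
On input a, block {p1,p2,p3,p5,p6,p7,p8,p9} splits into {p1,p2,p6,p7,p8,p9} and {p3,p5}.
Refine {p1,p2,p6,p7,p8,p9} on symbol a: members go to different blocks, giving {p1,p2,p7,p8,p9} and {p6}.
Refine {p1,p2,p7,p8,p9} on symbol b: members go to different blocks, giving {p2,p7,p8} and {p1,p9}.
Stable partition: {p2,p7,p8} | {p4} | {p3,p5} | {p6} | {p1,p9} — 5 equivalence classes.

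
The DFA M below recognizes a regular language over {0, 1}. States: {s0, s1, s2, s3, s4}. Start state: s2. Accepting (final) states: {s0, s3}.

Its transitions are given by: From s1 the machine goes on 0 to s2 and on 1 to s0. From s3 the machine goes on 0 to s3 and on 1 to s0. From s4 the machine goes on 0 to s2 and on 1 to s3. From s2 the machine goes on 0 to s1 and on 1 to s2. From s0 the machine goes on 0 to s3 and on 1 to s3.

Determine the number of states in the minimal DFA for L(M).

3

First remove the unreachable states {s4}; 4 states remain.
Initial partition by acceptance: {s0,s3} | {s1,s2}.
On input 1, block {s1,s2} splits into {s1} and {s2}.
No further refinement is possible. Final partition (3 blocks): {s0,s3} | {s1} | {s2}.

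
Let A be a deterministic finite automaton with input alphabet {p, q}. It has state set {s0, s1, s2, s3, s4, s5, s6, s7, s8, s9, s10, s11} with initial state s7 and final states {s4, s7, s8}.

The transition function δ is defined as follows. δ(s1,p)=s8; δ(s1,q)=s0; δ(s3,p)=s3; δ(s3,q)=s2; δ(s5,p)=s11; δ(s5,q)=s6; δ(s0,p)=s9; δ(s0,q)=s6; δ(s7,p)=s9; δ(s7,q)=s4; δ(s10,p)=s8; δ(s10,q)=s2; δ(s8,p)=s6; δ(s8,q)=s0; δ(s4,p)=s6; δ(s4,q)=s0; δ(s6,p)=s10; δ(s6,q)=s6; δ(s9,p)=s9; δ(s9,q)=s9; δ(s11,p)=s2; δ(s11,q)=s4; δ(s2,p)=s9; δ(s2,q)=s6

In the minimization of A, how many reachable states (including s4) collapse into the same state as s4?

Reachable states from the start: {s0,s2,s4,s6,s7,s8,s9,s10}. Unreachable: {s1,s3,s5,s11} — drop them.
Start with accepting vs non-accepting: {s4,s7,s8} | {s0,s2,s6,s9,s10}.
Refine {s4,s7,s8} on symbol q: members go to different blocks, giving {s4,s8} and {s7}.
Split {s0,s2,s6,s9,s10} by δ(·,p) → {s0,s2,s6,s9} and {s10}.
Refine {s0,s2,s6,s9} on symbol p: members go to different blocks, giving {s0,s2,s9} and {s6}.
Split {s0,s2,s9} by δ(·,q) → {s0,s2} and {s9}.
The partition is now stable with 6 blocks: {s4,s8} | {s0,s2} | {s7} | {s10} | {s6} | {s9}.
State s4 belongs to the block {s4,s8}, which has 2 states.

2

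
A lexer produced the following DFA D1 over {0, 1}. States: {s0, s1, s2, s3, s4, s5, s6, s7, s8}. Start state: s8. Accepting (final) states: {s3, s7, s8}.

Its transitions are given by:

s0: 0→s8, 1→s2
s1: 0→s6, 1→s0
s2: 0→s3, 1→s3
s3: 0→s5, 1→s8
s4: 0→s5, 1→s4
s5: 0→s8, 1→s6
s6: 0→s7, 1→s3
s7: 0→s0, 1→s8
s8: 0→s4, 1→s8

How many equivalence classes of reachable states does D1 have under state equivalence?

States {s1} cannot be reached from the start state, so discard them.
Start with accepting vs non-accepting: {s3,s7,s8} | {s0,s2,s4,s5,s6}.
On input 0, block {s0,s2,s4,s5,s6} splits into {s0,s2,s5,s6} and {s4}.
On input 0, block {s3,s7,s8} splits into {s3,s7} and {s8}.
Split {s0,s2,s5,s6} by δ(·,0) → {s0,s5} and {s2,s6}.
Stable partition: {s3,s7} | {s0,s5} | {s4} | {s8} | {s2,s6} — 5 equivalence classes.

5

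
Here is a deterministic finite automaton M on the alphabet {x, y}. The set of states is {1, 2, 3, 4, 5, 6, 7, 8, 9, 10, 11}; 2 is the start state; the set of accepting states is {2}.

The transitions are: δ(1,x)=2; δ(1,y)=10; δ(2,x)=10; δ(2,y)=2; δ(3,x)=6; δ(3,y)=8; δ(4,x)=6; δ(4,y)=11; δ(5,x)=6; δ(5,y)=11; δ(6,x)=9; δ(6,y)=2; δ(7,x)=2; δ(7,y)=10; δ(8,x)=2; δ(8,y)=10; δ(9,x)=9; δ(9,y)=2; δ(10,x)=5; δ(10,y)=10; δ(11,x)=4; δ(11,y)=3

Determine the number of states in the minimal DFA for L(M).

First remove the unreachable states {1,7}; 9 states remain.
P0 = {2} | {3,4,5,6,8,9,10,11}.
On input x, block {3,4,5,6,8,9,10,11} splits into {3,4,5,6,9,10,11} and {8}.
On input y, block {3,4,5,6,9,10,11} splits into {4,5,10,11} and {6,9} and {3}.
Split {4,5,10,11} by δ(·,x) → {4,5} and {10,11}.
Split {10,11} by δ(·,y) → {10} and {11}.
No further refinement is possible. Final partition (7 blocks): {2} | {4,5} | {8} | {6,9} | {3} | {10} | {11}.

7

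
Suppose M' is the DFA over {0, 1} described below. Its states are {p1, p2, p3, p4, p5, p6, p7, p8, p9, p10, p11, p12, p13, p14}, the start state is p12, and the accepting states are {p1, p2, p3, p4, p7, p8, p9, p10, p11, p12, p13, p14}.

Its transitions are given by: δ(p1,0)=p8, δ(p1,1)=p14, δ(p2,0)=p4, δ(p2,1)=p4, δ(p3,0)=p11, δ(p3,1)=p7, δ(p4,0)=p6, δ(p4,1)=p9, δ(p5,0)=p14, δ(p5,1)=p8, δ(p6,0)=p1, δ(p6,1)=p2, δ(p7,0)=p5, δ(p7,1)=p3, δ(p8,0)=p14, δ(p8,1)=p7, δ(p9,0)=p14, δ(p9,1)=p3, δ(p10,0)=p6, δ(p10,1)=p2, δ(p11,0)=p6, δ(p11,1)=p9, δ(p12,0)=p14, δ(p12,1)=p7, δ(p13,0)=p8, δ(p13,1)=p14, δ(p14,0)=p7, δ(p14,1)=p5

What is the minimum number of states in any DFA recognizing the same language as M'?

First remove the unreachable states {p10,p13}; 12 states remain.
Start with accepting vs non-accepting: {p1,p2,p3,p4,p7,p8,p9,p11,p12,p14} | {p5,p6}.
Refine {p1,p2,p3,p4,p7,p8,p9,p11,p12,p14} on symbol 0: members go to different blocks, giving {p1,p2,p3,p8,p9,p12,p14} and {p4,p7,p11}.
Split {p1,p2,p3,p8,p9,p12,p14} by δ(·,0) → {p1,p8,p9,p12} and {p2,p3,p14}.
On input 0, block {p1,p8,p9,p12} splits into {p8,p9,p12} and {p1}.
Split {p8,p9,p12} by δ(·,1) → {p8,p12} and {p9}.
On input 0, block {p5,p6} splits into {p5} and {p6}.
On input 0, block {p4,p7,p11} splits into {p4,p11} and {p7}.
Split {p2,p3,p14} by δ(·,0) → {p2,p3} and {p14}.
Split {p2,p3} by δ(·,1) → {p2} and {p3}.
Stable partition: {p8,p12} | {p5} | {p4,p11} | {p2} | {p1} | {p9} | {p6} | {p7} | {p14} | {p3} — 10 equivalence classes.

10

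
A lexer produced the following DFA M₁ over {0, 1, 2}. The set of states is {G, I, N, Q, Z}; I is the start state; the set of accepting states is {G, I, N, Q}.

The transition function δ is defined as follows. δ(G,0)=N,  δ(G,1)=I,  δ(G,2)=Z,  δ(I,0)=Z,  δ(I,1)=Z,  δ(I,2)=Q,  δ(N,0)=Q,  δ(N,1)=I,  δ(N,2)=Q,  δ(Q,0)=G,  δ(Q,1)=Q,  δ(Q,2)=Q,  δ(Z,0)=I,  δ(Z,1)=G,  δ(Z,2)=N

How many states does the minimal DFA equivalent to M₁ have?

5

Every state is reachable, so we keep all 5.
Start with accepting vs non-accepting: {G,I,N,Q} | {Z}.
Split {G,I,N,Q} by δ(·,0) → {G,N,Q} and {I}.
On input 1, block {G,N,Q} splits into {G,N} and {Q}.
Refine {G,N} on symbol 0: members go to different blocks, giving {N} and {G}.
The partition is now stable with 5 blocks: {N} | {Z} | {I} | {Q} | {G}.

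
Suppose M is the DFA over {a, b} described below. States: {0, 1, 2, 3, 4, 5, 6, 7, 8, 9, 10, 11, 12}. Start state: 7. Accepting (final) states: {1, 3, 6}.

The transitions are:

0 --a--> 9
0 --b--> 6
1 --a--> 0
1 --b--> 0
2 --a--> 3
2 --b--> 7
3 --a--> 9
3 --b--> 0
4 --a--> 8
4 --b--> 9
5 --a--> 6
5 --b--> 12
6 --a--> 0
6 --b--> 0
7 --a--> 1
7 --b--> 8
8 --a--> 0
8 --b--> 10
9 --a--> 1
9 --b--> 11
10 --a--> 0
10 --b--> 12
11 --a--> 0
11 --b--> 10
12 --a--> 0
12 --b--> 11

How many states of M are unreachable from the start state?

No path from 7 leads to 2, 3, 4, 5; the other 9 states are all reachable.

4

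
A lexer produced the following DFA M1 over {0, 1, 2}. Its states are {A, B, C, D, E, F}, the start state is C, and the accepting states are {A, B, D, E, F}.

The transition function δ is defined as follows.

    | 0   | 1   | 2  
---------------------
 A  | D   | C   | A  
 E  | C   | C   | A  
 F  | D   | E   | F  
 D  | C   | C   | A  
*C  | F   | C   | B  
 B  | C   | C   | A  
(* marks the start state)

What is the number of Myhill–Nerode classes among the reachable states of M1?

4

Start with accepting vs non-accepting: {A,B,D,E,F} | {C}.
Refine {A,B,D,E,F} on symbol 0: members go to different blocks, giving {B,D,E} and {A,F}.
On input 1, block {A,F} splits into {A} and {F}.
No further refinement is possible. Final partition (4 blocks): {B,D,E} | {C} | {A} | {F}.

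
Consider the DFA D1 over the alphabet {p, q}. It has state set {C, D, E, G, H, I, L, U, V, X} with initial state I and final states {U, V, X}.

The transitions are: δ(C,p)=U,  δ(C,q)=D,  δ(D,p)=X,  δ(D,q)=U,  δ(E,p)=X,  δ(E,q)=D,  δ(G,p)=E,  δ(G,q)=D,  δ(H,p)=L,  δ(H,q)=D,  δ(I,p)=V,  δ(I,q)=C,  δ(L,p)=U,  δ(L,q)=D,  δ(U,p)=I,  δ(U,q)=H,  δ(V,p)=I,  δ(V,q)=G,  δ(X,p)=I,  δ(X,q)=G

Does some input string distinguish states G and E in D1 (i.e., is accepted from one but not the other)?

Yes

All states are reachable from the start state.
Start with accepting vs non-accepting: {U,V,X} | {C,D,E,G,H,I,L}.
On input p, block {C,D,E,G,H,I,L} splits into {C,D,E,I,L} and {G,H}.
On input q, block {C,D,E,I,L} splits into {C,E,I,L} and {D}.
On input q, block {C,E,I,L} splits into {C,E,L} and {I}.
No further refinement is possible. Final partition (5 blocks): {U,V,X} | {C,E,L} | {G,H} | {D} | {I}.
G and E end up in different blocks, so they are distinguishable. For instance, the string 'p' is accepted from only E.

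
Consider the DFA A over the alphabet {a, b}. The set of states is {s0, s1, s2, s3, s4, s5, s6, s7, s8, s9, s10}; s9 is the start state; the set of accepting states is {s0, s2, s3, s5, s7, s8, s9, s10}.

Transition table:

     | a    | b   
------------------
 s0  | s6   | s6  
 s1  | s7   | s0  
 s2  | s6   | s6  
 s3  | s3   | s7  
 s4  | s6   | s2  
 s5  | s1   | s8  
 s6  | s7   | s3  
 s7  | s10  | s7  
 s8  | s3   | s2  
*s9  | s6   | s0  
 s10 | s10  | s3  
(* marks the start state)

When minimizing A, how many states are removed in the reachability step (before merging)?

5

Starting at s9 and following transitions, the reachable set is {s0, s3, s6, s7, s9, s10}. That leaves s1, s2, s4, s5, s8 unreachable — 5 in total.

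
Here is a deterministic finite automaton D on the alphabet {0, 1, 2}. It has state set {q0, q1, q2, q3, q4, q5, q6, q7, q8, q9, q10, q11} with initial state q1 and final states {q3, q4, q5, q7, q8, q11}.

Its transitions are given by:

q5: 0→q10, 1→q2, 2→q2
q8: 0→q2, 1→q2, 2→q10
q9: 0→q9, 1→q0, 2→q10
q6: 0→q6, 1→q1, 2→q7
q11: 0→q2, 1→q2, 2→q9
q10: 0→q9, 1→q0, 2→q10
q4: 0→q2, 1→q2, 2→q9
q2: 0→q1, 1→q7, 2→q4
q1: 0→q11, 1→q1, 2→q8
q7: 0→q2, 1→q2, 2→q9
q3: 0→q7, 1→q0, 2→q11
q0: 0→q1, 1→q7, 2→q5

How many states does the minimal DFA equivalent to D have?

6

Reachable states from the start: {q0,q1,q2,q4,q5,q7,q8,q9,q10,q11}. Unreachable: {q3,q6} — drop them.
Initial partition by acceptance: {q4,q5,q7,q8,q11} | {q0,q1,q2,q9,q10}.
Split {q0,q1,q2,q9,q10} by δ(·,0) → {q0,q2,q9,q10} and {q1}.
Refine {q0,q2,q9,q10} on symbol 0: members go to different blocks, giving {q0,q2} and {q9,q10}.
Refine {q4,q5,q7,q8,q11} on symbol 0: members go to different blocks, giving {q4,q7,q8,q11} and {q5}.
On input 2, block {q0,q2} splits into {q0} and {q2}.
The partition is now stable with 6 blocks: {q4,q7,q8,q11} | {q0} | {q1} | {q9,q10} | {q5} | {q2}.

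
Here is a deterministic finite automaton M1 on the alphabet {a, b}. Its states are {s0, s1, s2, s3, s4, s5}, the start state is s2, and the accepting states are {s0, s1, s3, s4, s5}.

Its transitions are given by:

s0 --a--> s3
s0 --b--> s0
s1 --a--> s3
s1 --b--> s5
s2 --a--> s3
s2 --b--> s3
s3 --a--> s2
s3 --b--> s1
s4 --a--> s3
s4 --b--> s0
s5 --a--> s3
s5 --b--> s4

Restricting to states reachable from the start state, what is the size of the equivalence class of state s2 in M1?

Every state is reachable, so we keep all 6.
Start with accepting vs non-accepting: {s0,s1,s3,s4,s5} | {s2}.
Refine {s0,s1,s3,s4,s5} on symbol a: members go to different blocks, giving {s0,s1,s4,s5} and {s3}.
The partition is now stable with 3 blocks: {s0,s1,s4,s5} | {s2} | {s3}.
The equivalence class containing s2 is {s2}, of size 1.

1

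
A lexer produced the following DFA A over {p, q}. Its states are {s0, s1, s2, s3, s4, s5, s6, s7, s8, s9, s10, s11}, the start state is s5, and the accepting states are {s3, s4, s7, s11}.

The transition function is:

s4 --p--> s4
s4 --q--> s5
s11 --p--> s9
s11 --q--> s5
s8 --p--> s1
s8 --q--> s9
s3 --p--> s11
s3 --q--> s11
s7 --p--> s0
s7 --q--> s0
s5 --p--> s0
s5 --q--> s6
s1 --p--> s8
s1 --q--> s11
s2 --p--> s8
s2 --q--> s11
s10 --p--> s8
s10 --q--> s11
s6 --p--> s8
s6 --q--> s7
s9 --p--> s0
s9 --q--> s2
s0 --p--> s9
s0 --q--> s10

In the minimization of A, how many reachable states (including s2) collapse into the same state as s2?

First remove the unreachable states {s3,s4}; 10 states remain.
Start with accepting vs non-accepting: {s7,s11} | {s0,s1,s2,s5,s6,s8,s9,s10}.
Refine {s0,s1,s2,s5,s6,s8,s9,s10} on symbol q: members go to different blocks, giving {s0,s5,s8,s9} and {s1,s2,s6,s10}.
Split {s0,s5,s8,s9} by δ(·,p) → {s0,s5,s9} and {s8}.
Stable partition: {s7,s11} | {s0,s5,s9} | {s1,s2,s6,s10} | {s8} — 4 equivalence classes.
State s2 belongs to the block {s1,s2,s6,s10}, which has 4 states.

4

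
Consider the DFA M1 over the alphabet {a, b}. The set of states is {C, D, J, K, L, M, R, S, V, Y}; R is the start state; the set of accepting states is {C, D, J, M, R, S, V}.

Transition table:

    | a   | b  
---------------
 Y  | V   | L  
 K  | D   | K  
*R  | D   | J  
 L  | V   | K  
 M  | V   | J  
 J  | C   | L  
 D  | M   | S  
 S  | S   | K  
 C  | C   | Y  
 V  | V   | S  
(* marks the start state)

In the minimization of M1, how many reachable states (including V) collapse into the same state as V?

4

All states are reachable from the start state.
P0 = {C,D,J,M,R,S,V} | {K,L,Y}.
On input b, block {C,D,J,M,R,S,V} splits into {D,M,R,V} and {C,J,S}.
No further refinement is possible. Final partition (3 blocks): {D,M,R,V} | {K,L,Y} | {C,J,S}.
State V belongs to the block {D,M,R,V}, which has 4 states.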